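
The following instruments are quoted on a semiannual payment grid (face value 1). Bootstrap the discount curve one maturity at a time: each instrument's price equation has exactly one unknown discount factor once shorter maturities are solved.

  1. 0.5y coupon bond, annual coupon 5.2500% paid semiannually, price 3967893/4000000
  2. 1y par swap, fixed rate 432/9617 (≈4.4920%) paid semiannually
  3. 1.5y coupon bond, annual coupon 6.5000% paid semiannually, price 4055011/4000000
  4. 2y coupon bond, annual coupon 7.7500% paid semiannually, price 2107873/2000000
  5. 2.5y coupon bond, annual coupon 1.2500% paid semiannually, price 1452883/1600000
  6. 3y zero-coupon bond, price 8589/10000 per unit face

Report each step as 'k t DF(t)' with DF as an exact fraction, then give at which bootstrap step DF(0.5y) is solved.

step 1 [0.5y] bond c/2=21/800: DF=(3967893/4000000 − 21/800·(0))/(1+21/800) = 4833/5000 ≈ 0.966600
step 2 [1y] swap r/2=216/9617: DF=(1 − 216/9617·(0.966600))/(1+216/9617) = 598/625 ≈ 0.956800
step 3 [1.5y] bond c/2=13/400: DF=(4055011/4000000 − 13/400·(0.966600+0.956800))/(1+13/400) = 9213/10000 ≈ 0.921300
step 4 [2y] bond c/2=31/800: DF=(2107873/2000000 − 31/800·(0.966600+0.956800+0.921300))/(1+31/800) = 1817/2000 ≈ 0.908500
step 5 [2.5y] bond c/2=1/160: DF=(1452883/1600000 − 1/160·(0.966600+0.956800+0.921300+0.908500))/(1+1/160) = 8791/10000 ≈ 0.879100
step 6 [3y] zero: DF = P = 8589/10000 ≈ 0.858900

1 1/2 4833/5000
2 1 598/625
3 3/2 9213/10000
4 2 1817/2000
5 5/2 8791/10000
6 3 8589/10000
DF(0.5y) is solved at step 1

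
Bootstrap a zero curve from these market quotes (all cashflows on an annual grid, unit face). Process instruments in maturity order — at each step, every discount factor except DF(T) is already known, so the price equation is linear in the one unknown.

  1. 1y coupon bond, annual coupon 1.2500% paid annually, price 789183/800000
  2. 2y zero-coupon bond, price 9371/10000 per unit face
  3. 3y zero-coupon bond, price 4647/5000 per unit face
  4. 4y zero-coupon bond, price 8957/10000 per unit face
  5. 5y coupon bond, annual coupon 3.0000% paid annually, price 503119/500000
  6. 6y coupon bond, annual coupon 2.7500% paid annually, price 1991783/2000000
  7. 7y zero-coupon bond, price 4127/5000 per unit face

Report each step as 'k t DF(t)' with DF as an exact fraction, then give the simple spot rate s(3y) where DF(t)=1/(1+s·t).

1 1 9743/10000
2 2 9371/10000
3 3 4647/5000
4 4 8957/10000
5 5 8681/10000
6 6 423/500
7 7 4127/5000
s(3y) = (1/(4647/5000) − 1)/(3) = 353/13941 ≈ 2.5321%

step 1 [1y] bond c/1=1/80: DF=(789183/800000 − 1/80·(0))/(1+1/80) = 9743/10000 ≈ 0.974300
step 2 [2y] zero: DF = P = 9371/10000 ≈ 0.937100
step 3 [3y] zero: DF = P = 4647/5000 ≈ 0.929400
step 4 [4y] zero: DF = P = 8957/10000 ≈ 0.895700
step 5 [5y] bond c/1=3/100: DF=(503119/500000 − 3/100·(0.974300+0.937100+0.929400+0.895700))/(1+3/100) = 8681/10000 ≈ 0.868100
step 6 [6y] bond c/1=11/400: DF=(1991783/2000000 − 11/400·(0.974300+0.937100+0.929400+0.895700+0.868100))/(1+11/400) = 423/500 ≈ 0.846000
step 7 [7y] zero: DF = P = 4127/5000 ≈ 0.825400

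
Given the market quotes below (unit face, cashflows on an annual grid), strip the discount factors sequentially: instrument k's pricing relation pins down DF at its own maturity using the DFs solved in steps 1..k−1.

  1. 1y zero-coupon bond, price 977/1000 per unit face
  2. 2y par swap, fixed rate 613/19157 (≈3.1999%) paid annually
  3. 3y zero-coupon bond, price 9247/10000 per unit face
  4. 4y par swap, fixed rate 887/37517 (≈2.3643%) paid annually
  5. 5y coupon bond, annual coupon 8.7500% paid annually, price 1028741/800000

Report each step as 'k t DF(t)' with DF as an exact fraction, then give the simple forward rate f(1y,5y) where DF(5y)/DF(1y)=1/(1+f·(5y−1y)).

1 1 977/1000
2 2 9387/10000
3 3 9247/10000
4 4 9113/10000
5 5 4403/5000
f(1y,5y) = ((977/1000)/(4403/5000) − 1)/(4) = 241/8806 ≈ 2.7368%

step 1 [1y] zero: DF = P = 977/1000 ≈ 0.977000
step 2 [2y] swap r/1=613/19157: DF=(1 − 613/19157·(0.977000))/(1+613/19157) = 9387/10000 ≈ 0.938700
step 3 [3y] zero: DF = P = 9247/10000 ≈ 0.924700
step 4 [4y] swap r/1=887/37517: DF=(1 − 887/37517·(0.977000+0.938700+0.924700))/(1+887/37517) = 9113/10000 ≈ 0.911300
step 5 [5y] bond c/1=7/80: DF=(1028741/800000 − 7/80·(0.977000+0.938700+0.924700+0.911300))/(1+7/80) = 4403/5000 ≈ 0.880600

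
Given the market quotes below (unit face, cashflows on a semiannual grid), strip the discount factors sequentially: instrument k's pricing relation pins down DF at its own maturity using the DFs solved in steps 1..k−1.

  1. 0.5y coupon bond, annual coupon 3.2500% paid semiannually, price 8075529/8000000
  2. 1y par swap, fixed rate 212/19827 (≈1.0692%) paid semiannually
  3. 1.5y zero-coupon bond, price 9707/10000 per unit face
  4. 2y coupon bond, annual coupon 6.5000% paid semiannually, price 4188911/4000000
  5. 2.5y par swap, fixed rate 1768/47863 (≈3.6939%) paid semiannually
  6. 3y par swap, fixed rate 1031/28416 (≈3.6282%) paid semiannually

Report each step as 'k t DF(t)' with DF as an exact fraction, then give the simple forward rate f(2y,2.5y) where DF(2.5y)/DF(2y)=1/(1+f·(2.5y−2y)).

1 1/2 9933/10000
2 1 4947/5000
3 3/2 9707/10000
4 2 9213/10000
5 5/2 2279/2500
6 3 8969/10000
f(2y,2.5y) = ((9213/10000)/(2279/2500) − 1)/(1/2) = 97/4558 ≈ 2.1281%

step 1 [0.5y] bond c/2=13/800: DF=(8075529/8000000 − 13/800·(0))/(1+13/800) = 9933/10000 ≈ 0.993300
step 2 [1y] swap r/2=106/19827: DF=(1 − 106/19827·(0.993300))/(1+106/19827) = 4947/5000 ≈ 0.989400
step 3 [1.5y] zero: DF = P = 9707/10000 ≈ 0.970700
step 4 [2y] bond c/2=13/400: DF=(4188911/4000000 − 13/400·(0.993300+0.989400+0.970700))/(1+13/400) = 9213/10000 ≈ 0.921300
step 5 [2.5y] swap r/2=884/47863: DF=(1 − 884/47863·(0.993300+0.989400+0.970700+0.921300))/(1+884/47863) = 2279/2500 ≈ 0.911600
step 6 [3y] swap r/2=1031/56832: DF=(1 − 1031/56832·(0.993300+0.989400+0.970700+0.921300+0.911600))/(1+1031/56832) = 8969/10000 ≈ 0.896900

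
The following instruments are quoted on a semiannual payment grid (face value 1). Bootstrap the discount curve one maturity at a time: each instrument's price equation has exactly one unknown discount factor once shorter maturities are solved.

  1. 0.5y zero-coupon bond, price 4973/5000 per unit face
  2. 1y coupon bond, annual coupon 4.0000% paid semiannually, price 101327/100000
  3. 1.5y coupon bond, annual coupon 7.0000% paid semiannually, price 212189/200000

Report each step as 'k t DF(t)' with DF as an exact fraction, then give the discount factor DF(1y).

1 1/2 4973/5000
2 1 9739/10000
3 3/2 1917/2000
DF(1y) = 9739/10000 ≈ 0.973900

step 1 [0.5y] zero: DF = P = 4973/5000 ≈ 0.994600
step 2 [1y] bond c/2=1/50: DF=(101327/100000 − 1/50·(0.994600))/(1+1/50) = 9739/10000 ≈ 0.973900
step 3 [1.5y] bond c/2=7/200: DF=(212189/200000 − 7/200·(0.994600+0.973900))/(1+7/200) = 1917/2000 ≈ 0.958500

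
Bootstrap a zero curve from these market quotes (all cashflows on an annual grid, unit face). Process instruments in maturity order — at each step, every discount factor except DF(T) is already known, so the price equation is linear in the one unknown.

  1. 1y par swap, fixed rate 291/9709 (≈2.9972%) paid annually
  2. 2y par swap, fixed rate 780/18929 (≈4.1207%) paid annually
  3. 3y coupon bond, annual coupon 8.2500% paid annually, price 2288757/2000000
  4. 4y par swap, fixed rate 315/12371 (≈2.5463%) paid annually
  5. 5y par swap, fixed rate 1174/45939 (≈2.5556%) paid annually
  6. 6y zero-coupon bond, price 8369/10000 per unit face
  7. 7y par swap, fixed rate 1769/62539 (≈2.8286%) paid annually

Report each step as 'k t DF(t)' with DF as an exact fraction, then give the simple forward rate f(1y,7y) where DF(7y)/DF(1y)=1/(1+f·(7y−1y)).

1 1 9709/10000
2 2 461/500
3 3 9129/10000
4 4 1811/2000
5 5 4413/5000
6 6 8369/10000
7 7 8231/10000
f(1y,7y) = ((9709/10000)/(8231/10000) − 1)/(6) = 739/24693 ≈ 2.9928%

step 1 [1y] swap r/1=291/9709: DF=(1 − 291/9709·(0))/(1+291/9709) = 9709/10000 ≈ 0.970900
step 2 [2y] swap r/1=780/18929: DF=(1 − 780/18929·(0.970900))/(1+780/18929) = 461/500 ≈ 0.922000
step 3 [3y] bond c/1=33/400: DF=(2288757/2000000 − 33/400·(0.970900+0.922000))/(1+33/400) = 9129/10000 ≈ 0.912900
step 4 [4y] swap r/1=315/12371: DF=(1 − 315/12371·(0.970900+0.922000+0.912900))/(1+315/12371) = 1811/2000 ≈ 0.905500
step 5 [5y] swap r/1=1174/45939: DF=(1 − 1174/45939·(0.970900+0.922000+0.912900+0.905500))/(1+1174/45939) = 4413/5000 ≈ 0.882600
step 6 [6y] zero: DF = P = 8369/10000 ≈ 0.836900
step 7 [7y] swap r/1=1769/62539: DF=(1 − 1769/62539·(0.970900+0.922000+0.912900+0.905500+0.882600+0.836900))/(1+1769/62539) = 8231/10000 ≈ 0.823100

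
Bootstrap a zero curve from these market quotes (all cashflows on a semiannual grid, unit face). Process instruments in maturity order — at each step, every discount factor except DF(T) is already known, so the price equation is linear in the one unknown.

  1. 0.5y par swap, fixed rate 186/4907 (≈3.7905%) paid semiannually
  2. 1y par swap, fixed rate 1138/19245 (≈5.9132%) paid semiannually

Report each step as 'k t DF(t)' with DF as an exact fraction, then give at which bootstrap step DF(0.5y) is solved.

step 1 [0.5y] swap r/2=93/4907: DF=(1 − 93/4907·(0))/(1+93/4907) = 4907/5000 ≈ 0.981400
step 2 [1y] swap r/2=569/19245: DF=(1 − 569/19245·(0.981400))/(1+569/19245) = 9431/10000 ≈ 0.943100

1 1/2 4907/5000
2 1 9431/10000
DF(0.5y) is solved at step 1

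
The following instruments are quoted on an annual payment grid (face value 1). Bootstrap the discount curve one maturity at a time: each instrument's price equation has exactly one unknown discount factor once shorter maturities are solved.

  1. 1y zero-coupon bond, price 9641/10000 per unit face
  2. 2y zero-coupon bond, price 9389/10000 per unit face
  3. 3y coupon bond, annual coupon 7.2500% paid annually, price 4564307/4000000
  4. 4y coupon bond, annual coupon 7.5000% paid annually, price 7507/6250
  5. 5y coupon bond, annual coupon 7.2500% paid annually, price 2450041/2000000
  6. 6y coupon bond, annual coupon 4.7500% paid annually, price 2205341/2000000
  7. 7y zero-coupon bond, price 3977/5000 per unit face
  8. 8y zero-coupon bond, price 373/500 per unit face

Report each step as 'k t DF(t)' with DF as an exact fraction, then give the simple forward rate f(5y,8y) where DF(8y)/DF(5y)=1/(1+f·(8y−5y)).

step 1 [1y] zero: DF = P = 9641/10000 ≈ 0.964100
step 2 [2y] zero: DF = P = 9389/10000 ≈ 0.938900
step 3 [3y] bond c/1=29/400: DF=(4564307/4000000 − 29/400·(0.964100+0.938900))/(1+29/400) = 9353/10000 ≈ 0.935300
step 4 [4y] bond c/1=3/40: DF=(7507/6250 − 3/40·(0.964100+0.938900+0.935300))/(1+3/40) = 9193/10000 ≈ 0.919300
step 5 [5y] bond c/1=29/400: DF=(2450041/2000000 − 29/400·(0.964100+0.938900+0.935300+0.919300))/(1+29/400) = 4441/5000 ≈ 0.888200
step 6 [6y] bond c/1=19/400: DF=(2205341/2000000 − 19/400·(0.964100+0.938900+0.935300+0.919300+0.888200))/(1+19/400) = 421/500 ≈ 0.842000
step 7 [7y] zero: DF = P = 3977/5000 ≈ 0.795400
step 8 [8y] zero: DF = P = 373/500 ≈ 0.746000

1 1 9641/10000
2 2 9389/10000
3 3 9353/10000
4 4 9193/10000
5 5 4441/5000
6 6 421/500
7 7 3977/5000
8 8 373/500
f(5y,8y) = ((4441/5000)/(373/500) − 1)/(3) = 237/3730 ≈ 6.3539%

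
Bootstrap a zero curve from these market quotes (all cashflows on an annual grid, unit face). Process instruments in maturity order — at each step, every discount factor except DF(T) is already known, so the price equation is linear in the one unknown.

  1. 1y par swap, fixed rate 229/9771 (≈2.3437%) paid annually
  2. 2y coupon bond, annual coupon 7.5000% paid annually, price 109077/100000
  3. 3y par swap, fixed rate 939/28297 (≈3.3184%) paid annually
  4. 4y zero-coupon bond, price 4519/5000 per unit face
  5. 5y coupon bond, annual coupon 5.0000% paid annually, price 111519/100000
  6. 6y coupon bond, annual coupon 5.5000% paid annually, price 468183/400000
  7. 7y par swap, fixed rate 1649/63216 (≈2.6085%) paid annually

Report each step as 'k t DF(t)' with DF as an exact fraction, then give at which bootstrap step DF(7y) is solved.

step 1 [1y] swap r/1=229/9771: DF=(1 − 229/9771·(0))/(1+229/9771) = 9771/10000 ≈ 0.977100
step 2 [2y] bond c/1=3/40: DF=(109077/100000 − 3/40·(0.977100))/(1+3/40) = 1893/2000 ≈ 0.946500
step 3 [3y] swap r/1=939/28297: DF=(1 − 939/28297·(0.977100+0.946500))/(1+939/28297) = 9061/10000 ≈ 0.906100
step 4 [4y] zero: DF = P = 4519/5000 ≈ 0.903800
step 5 [5y] bond c/1=1/20: DF=(111519/100000 − 1/20·(0.977100+0.946500+0.906100+0.903800))/(1+1/20) = 8843/10000 ≈ 0.884300
step 6 [6y] bond c/1=11/200: DF=(468183/400000 − 11/200·(0.977100+0.946500+0.906100+0.903800+0.884300))/(1+11/200) = 8687/10000 ≈ 0.868700
step 7 [7y] swap r/1=1649/63216: DF=(1 − 1649/63216·(0.977100+0.946500+0.906100+0.903800+0.884300+0.868700))/(1+1649/63216) = 8351/10000 ≈ 0.835100

1 1 9771/10000
2 2 1893/2000
3 3 9061/10000
4 4 4519/5000
5 5 8843/10000
6 6 8687/10000
7 7 8351/10000
DF(7y) is solved at step 7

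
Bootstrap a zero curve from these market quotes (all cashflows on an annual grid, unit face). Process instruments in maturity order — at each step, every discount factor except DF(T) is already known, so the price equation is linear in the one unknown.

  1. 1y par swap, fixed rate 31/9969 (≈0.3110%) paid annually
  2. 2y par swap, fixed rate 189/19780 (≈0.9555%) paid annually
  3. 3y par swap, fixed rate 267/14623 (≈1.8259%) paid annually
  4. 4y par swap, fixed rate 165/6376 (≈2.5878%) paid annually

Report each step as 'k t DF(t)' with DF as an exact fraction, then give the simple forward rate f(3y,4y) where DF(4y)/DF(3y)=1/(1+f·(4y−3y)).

1 1 9969/10000
2 2 9811/10000
3 3 4733/5000
4 4 901/1000
f(3y,4y) = ((4733/5000)/(901/1000) − 1)/(1) = 228/4505 ≈ 5.0610%

step 1 [1y] swap r/1=31/9969: DF=(1 − 31/9969·(0))/(1+31/9969) = 9969/10000 ≈ 0.996900
step 2 [2y] swap r/1=189/19780: DF=(1 − 189/19780·(0.996900))/(1+189/19780) = 9811/10000 ≈ 0.981100
step 3 [3y] swap r/1=267/14623: DF=(1 − 267/14623·(0.996900+0.981100))/(1+267/14623) = 4733/5000 ≈ 0.946600
step 4 [4y] swap r/1=165/6376: DF=(1 − 165/6376·(0.996900+0.981100+0.946600))/(1+165/6376) = 901/1000 ≈ 0.901000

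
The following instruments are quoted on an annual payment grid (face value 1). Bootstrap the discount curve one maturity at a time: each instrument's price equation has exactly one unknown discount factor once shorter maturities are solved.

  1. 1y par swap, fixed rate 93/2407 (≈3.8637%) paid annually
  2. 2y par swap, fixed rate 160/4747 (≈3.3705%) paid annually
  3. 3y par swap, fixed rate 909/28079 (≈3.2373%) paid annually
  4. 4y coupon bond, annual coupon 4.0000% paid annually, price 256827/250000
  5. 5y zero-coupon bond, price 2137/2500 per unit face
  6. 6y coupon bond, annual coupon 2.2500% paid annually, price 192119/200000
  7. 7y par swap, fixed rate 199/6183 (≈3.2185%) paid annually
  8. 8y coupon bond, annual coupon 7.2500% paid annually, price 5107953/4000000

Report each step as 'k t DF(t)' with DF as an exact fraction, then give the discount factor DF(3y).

1 1 2407/2500
2 2 117/125
3 3 9091/10000
4 4 4399/5000
5 5 2137/2500
6 6 1679/2000
7 7 801/1000
8 8 7727/10000
DF(3y) = 9091/10000 ≈ 0.909100

step 1 [1y] swap r/1=93/2407: DF=(1 − 93/2407·(0))/(1+93/2407) = 2407/2500 ≈ 0.962800
step 2 [2y] swap r/1=160/4747: DF=(1 − 160/4747·(0.962800))/(1+160/4747) = 117/125 ≈ 0.936000
step 3 [3y] swap r/1=909/28079: DF=(1 − 909/28079·(0.962800+0.936000))/(1+909/28079) = 9091/10000 ≈ 0.909100
step 4 [4y] bond c/1=1/25: DF=(256827/250000 − 1/25·(0.962800+0.936000+0.909100))/(1+1/25) = 4399/5000 ≈ 0.879800
step 5 [5y] zero: DF = P = 2137/2500 ≈ 0.854800
step 6 [6y] bond c/1=9/400: DF=(192119/200000 − 9/400·(0.962800+0.936000+0.909100+0.879800+0.854800))/(1+9/400) = 1679/2000 ≈ 0.839500
step 7 [7y] swap r/1=199/6183: DF=(1 − 199/6183·(0.962800+0.936000+0.909100+0.879800+0.854800+0.839500))/(1+199/6183) = 801/1000 ≈ 0.801000
step 8 [8y] bond c/1=29/400: DF=(5107953/4000000 − 29/400·(0.962800+0.936000+0.909100+0.879800+0.854800+0.839500+0.801000))/(1+29/400) = 7727/10000 ≈ 0.772700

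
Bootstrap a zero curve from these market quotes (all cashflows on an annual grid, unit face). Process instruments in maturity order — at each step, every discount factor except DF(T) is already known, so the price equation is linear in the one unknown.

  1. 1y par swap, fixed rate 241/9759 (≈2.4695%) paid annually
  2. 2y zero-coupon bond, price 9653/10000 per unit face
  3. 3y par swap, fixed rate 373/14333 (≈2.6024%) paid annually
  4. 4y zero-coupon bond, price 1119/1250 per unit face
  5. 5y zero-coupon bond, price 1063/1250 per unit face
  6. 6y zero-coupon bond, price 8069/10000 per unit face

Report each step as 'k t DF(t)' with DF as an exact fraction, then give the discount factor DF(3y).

step 1 [1y] swap r/1=241/9759: DF=(1 − 241/9759·(0))/(1+241/9759) = 9759/10000 ≈ 0.975900
step 2 [2y] zero: DF = P = 9653/10000 ≈ 0.965300
step 3 [3y] swap r/1=373/14333: DF=(1 − 373/14333·(0.975900+0.965300))/(1+373/14333) = 4627/5000 ≈ 0.925400
step 4 [4y] zero: DF = P = 1119/1250 ≈ 0.895200
step 5 [5y] zero: DF = P = 1063/1250 ≈ 0.850400
step 6 [6y] zero: DF = P = 8069/10000 ≈ 0.806900

1 1 9759/10000
2 2 9653/10000
3 3 4627/5000
4 4 1119/1250
5 5 1063/1250
6 6 8069/10000
DF(3y) = 4627/5000 ≈ 0.925400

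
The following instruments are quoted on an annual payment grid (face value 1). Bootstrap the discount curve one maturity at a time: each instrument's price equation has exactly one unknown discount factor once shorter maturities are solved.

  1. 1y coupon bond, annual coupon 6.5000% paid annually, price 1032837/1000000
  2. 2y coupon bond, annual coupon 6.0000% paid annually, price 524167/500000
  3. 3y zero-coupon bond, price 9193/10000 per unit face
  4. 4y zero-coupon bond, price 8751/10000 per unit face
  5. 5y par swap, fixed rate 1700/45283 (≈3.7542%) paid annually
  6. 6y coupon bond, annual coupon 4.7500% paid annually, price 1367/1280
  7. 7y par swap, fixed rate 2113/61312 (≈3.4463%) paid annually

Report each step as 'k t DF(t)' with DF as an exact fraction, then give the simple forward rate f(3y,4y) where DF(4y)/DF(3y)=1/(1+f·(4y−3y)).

1 1 4849/5000
2 2 9341/10000
3 3 9193/10000
4 4 8751/10000
5 5 83/100
6 6 4071/5000
7 7 7887/10000
f(3y,4y) = ((9193/10000)/(8751/10000) − 1)/(1) = 442/8751 ≈ 5.0509%

step 1 [1y] bond c/1=13/200: DF=(1032837/1000000 − 13/200·(0))/(1+13/200) = 4849/5000 ≈ 0.969800
step 2 [2y] bond c/1=3/50: DF=(524167/500000 − 3/50·(0.969800))/(1+3/50) = 9341/10000 ≈ 0.934100
step 3 [3y] zero: DF = P = 9193/10000 ≈ 0.919300
step 4 [4y] zero: DF = P = 8751/10000 ≈ 0.875100
step 5 [5y] swap r/1=1700/45283: DF=(1 − 1700/45283·(0.969800+0.934100+0.919300+0.875100))/(1+1700/45283) = 83/100 ≈ 0.830000
step 6 [6y] bond c/1=19/400: DF=(1367/1280 − 19/400·(0.969800+0.934100+0.919300+0.875100+0.830000))/(1+19/400) = 4071/5000 ≈ 0.814200
step 7 [7y] swap r/1=2113/61312: DF=(1 − 2113/61312·(0.969800+0.934100+0.919300+0.875100+0.830000+0.814200))/(1+2113/61312) = 7887/10000 ≈ 0.788700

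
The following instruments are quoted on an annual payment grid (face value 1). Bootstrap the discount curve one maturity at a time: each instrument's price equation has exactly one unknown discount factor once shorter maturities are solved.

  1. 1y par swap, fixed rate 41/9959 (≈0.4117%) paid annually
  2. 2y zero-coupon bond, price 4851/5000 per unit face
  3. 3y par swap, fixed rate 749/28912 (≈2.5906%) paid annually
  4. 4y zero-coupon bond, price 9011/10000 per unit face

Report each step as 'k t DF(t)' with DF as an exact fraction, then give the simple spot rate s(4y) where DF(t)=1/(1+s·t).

step 1 [1y] swap r/1=41/9959: DF=(1 − 41/9959·(0))/(1+41/9959) = 9959/10000 ≈ 0.995900
step 2 [2y] zero: DF = P = 4851/5000 ≈ 0.970200
step 3 [3y] swap r/1=749/28912: DF=(1 − 749/28912·(0.995900+0.970200))/(1+749/28912) = 9251/10000 ≈ 0.925100
step 4 [4y] zero: DF = P = 9011/10000 ≈ 0.901100

1 1 9959/10000
2 2 4851/5000
3 3 9251/10000
4 4 9011/10000
s(4y) = (1/(9011/10000) − 1)/(4) = 989/36044 ≈ 2.7439%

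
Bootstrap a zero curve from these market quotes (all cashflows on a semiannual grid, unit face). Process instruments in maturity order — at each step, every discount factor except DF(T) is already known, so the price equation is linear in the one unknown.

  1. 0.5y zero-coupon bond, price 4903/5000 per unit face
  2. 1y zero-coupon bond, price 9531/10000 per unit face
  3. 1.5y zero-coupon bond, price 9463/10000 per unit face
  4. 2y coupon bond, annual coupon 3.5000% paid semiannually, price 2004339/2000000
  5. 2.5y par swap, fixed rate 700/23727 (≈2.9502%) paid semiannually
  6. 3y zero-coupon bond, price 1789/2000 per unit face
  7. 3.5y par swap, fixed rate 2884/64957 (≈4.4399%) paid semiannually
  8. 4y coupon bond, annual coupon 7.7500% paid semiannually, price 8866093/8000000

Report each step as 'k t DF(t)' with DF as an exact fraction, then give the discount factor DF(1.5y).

step 1 [0.5y] zero: DF = P = 4903/5000 ≈ 0.980600
step 2 [1y] zero: DF = P = 9531/10000 ≈ 0.953100
step 3 [1.5y] zero: DF = P = 9463/10000 ≈ 0.946300
step 4 [2y] bond c/2=7/400: DF=(2004339/2000000 − 7/400·(0.980600+0.953100+0.946300))/(1+7/400) = 4677/5000 ≈ 0.935400
step 5 [2.5y] swap r/2=350/23727: DF=(1 − 350/23727·(0.980600+0.953100+0.946300+0.935400))/(1+350/23727) = 93/100 ≈ 0.930000
step 6 [3y] zero: DF = P = 1789/2000 ≈ 0.894500
step 7 [3.5y] swap r/2=1442/64957: DF=(1 − 1442/64957·(0.980600+0.953100+0.946300+0.935400+0.930000+0.894500))/(1+1442/64957) = 4279/5000 ≈ 0.855800
step 8 [4y] bond c/2=31/800: DF=(8866093/8000000 − 31/800·(0.980600+0.953100+0.946300+0.935400+0.930000+0.894500+0.855800))/(1+31/800) = 4123/5000 ≈ 0.824600

1 1/2 4903/5000
2 1 9531/10000
3 3/2 9463/10000
4 2 4677/5000
5 5/2 93/100
6 3 1789/2000
7 7/2 4279/5000
8 4 4123/5000
DF(1.5y) = 9463/10000 ≈ 0.946300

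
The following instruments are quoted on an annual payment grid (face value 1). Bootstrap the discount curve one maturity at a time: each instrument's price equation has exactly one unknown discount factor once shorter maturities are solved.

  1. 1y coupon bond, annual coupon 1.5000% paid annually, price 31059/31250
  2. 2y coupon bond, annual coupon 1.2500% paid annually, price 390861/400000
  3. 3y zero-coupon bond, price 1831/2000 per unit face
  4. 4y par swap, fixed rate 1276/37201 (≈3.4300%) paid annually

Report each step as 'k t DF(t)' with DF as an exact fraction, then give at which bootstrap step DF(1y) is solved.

1 1 612/625
2 2 953/1000
3 3 1831/2000
4 4 2181/2500
DF(1y) is solved at step 1

step 1 [1y] bond c/1=3/200: DF=(31059/31250 − 3/200·(0))/(1+3/200) = 612/625 ≈ 0.979200
step 2 [2y] bond c/1=1/80: DF=(390861/400000 − 1/80·(0.979200))/(1+1/80) = 953/1000 ≈ 0.953000
step 3 [3y] zero: DF = P = 1831/2000 ≈ 0.915500
step 4 [4y] swap r/1=1276/37201: DF=(1 − 1276/37201·(0.979200+0.953000+0.915500))/(1+1276/37201) = 2181/2500 ≈ 0.872400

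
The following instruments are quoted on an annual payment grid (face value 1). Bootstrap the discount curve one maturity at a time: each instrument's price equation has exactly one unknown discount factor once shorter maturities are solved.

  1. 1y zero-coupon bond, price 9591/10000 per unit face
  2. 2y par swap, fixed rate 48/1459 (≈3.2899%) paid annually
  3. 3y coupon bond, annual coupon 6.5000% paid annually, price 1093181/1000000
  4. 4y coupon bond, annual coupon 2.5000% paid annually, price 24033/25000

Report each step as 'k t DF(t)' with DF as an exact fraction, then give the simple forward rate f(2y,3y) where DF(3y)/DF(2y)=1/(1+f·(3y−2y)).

step 1 [1y] zero: DF = P = 9591/10000 ≈ 0.959100
step 2 [2y] swap r/1=48/1459: DF=(1 − 48/1459·(0.959100))/(1+48/1459) = 586/625 ≈ 0.937600
step 3 [3y] bond c/1=13/200: DF=(1093181/1000000 − 13/200·(0.959100+0.937600))/(1+13/200) = 9107/10000 ≈ 0.910700
step 4 [4y] bond c/1=1/40: DF=(24033/25000 − 1/40·(0.959100+0.937600+0.910700))/(1+1/40) = 4347/5000 ≈ 0.869400

1 1 9591/10000
2 2 586/625
3 3 9107/10000
4 4 4347/5000
f(2y,3y) = ((586/625)/(9107/10000) − 1)/(1) = 269/9107 ≈ 2.9538%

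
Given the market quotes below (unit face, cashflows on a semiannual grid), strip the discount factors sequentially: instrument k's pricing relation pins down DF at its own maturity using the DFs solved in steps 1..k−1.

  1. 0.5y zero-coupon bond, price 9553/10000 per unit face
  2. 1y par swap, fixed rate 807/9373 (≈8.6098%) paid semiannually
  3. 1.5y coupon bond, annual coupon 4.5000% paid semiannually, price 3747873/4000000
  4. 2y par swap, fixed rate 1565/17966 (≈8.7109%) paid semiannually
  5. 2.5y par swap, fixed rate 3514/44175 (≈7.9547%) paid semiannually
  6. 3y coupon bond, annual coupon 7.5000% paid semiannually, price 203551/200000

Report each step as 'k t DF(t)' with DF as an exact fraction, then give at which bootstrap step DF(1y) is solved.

1 1/2 9553/10000
2 1 9193/10000
3 3/2 8751/10000
4 2 1687/2000
5 5/2 8243/10000
6 3 8213/10000
DF(1y) is solved at step 2

step 1 [0.5y] zero: DF = P = 9553/10000 ≈ 0.955300
step 2 [1y] swap r/2=807/18746: DF=(1 − 807/18746·(0.955300))/(1+807/18746) = 9193/10000 ≈ 0.919300
step 3 [1.5y] bond c/2=9/400: DF=(3747873/4000000 − 9/400·(0.955300+0.919300))/(1+9/400) = 8751/10000 ≈ 0.875100
step 4 [2y] swap r/2=1565/35932: DF=(1 − 1565/35932·(0.955300+0.919300+0.875100))/(1+1565/35932) = 1687/2000 ≈ 0.843500
step 5 [2.5y] swap r/2=1757/44175: DF=(1 − 1757/44175·(0.955300+0.919300+0.875100+0.843500))/(1+1757/44175) = 8243/10000 ≈ 0.824300
step 6 [3y] bond c/2=3/80: DF=(203551/200000 − 3/80·(0.955300+0.919300+0.875100+0.843500+0.824300))/(1+3/80) = 8213/10000 ≈ 0.821300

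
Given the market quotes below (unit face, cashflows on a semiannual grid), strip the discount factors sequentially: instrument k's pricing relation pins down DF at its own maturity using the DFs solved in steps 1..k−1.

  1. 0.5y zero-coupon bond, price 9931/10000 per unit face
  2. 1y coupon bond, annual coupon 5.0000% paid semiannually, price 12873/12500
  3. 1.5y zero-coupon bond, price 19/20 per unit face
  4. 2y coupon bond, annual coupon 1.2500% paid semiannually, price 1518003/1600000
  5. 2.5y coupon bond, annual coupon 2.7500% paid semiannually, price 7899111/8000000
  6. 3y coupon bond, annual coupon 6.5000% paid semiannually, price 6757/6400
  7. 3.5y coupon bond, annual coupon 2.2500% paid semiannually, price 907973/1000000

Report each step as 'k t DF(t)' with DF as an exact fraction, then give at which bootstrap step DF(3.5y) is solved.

step 1 [0.5y] zero: DF = P = 9931/10000 ≈ 0.993100
step 2 [1y] bond c/2=1/40: DF=(12873/12500 − 1/40·(0.993100))/(1+1/40) = 1961/2000 ≈ 0.980500
step 3 [1.5y] zero: DF = P = 19/20 ≈ 0.950000
step 4 [2y] bond c/2=1/160: DF=(1518003/1600000 − 1/160·(0.993100+0.980500+0.950000))/(1+1/160) = 9247/10000 ≈ 0.924700
step 5 [2.5y] bond c/2=11/800: DF=(7899111/8000000 − 11/800·(0.993100+0.980500+0.950000+0.924700))/(1+11/800) = 4609/5000 ≈ 0.921800
step 6 [3y] bond c/2=13/400: DF=(6757/6400 − 13/400·(0.993100+0.980500+0.950000+0.924700+0.921800))/(1+13/400) = 2181/2500 ≈ 0.872400
step 7 [3.5y] bond c/2=9/800: DF=(907973/1000000 − 9/800·(0.993100+0.980500+0.950000+0.924700+0.921800+0.872400))/(1+9/800) = 8351/10000 ≈ 0.835100

1 1/2 9931/10000
2 1 1961/2000
3 3/2 19/20
4 2 9247/10000
5 5/2 4609/5000
6 3 2181/2500
7 7/2 8351/10000
DF(3.5y) is solved at step 7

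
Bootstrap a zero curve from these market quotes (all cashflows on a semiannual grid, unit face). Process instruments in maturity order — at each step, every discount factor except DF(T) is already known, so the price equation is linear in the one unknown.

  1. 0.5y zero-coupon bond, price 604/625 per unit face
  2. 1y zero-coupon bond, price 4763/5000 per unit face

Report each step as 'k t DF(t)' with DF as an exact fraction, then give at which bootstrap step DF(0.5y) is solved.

step 1 [0.5y] zero: DF = P = 604/625 ≈ 0.966400
step 2 [1y] zero: DF = P = 4763/5000 ≈ 0.952600

1 1/2 604/625
2 1 4763/5000
DF(0.5y) is solved at step 1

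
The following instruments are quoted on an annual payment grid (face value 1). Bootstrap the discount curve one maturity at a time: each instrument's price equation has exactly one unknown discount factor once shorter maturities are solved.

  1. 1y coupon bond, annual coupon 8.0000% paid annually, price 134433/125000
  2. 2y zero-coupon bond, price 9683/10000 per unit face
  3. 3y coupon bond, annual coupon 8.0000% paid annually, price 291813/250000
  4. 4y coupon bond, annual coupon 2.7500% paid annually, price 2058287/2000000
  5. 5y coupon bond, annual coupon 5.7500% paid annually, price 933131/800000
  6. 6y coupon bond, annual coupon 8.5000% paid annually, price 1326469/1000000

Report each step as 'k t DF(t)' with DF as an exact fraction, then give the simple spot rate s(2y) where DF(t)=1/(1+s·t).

1 1 4979/5000
2 2 9683/10000
3 3 9353/10000
4 4 231/250
5 5 8951/10000
6 6 8529/10000
s(2y) = (1/(9683/10000) − 1)/(2) = 317/19366 ≈ 1.6369%

step 1 [1y] bond c/1=2/25: DF=(134433/125000 − 2/25·(0))/(1+2/25) = 4979/5000 ≈ 0.995800
step 2 [2y] zero: DF = P = 9683/10000 ≈ 0.968300
step 3 [3y] bond c/1=2/25: DF=(291813/250000 − 2/25·(0.995800+0.968300))/(1+2/25) = 9353/10000 ≈ 0.935300
step 4 [4y] bond c/1=11/400: DF=(2058287/2000000 − 11/400·(0.995800+0.968300+0.935300))/(1+11/400) = 231/250 ≈ 0.924000
step 5 [5y] bond c/1=23/400: DF=(933131/800000 − 23/400·(0.995800+0.968300+0.935300+0.924000))/(1+23/400) = 8951/10000 ≈ 0.895100
step 6 [6y] bond c/1=17/200: DF=(1326469/1000000 − 17/200·(0.995800+0.968300+0.935300+0.924000+0.895100))/(1+17/200) = 8529/10000 ≈ 0.852900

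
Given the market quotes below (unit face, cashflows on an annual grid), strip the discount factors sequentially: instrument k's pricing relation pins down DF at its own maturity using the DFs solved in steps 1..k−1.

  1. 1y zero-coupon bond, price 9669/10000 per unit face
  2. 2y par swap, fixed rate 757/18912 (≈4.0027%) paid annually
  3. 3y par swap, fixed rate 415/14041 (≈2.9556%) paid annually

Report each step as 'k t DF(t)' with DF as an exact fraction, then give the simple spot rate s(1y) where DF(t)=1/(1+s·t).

step 1 [1y] zero: DF = P = 9669/10000 ≈ 0.966900
step 2 [2y] swap r/1=757/18912: DF=(1 − 757/18912·(0.966900))/(1+757/18912) = 9243/10000 ≈ 0.924300
step 3 [3y] swap r/1=415/14041: DF=(1 − 415/14041·(0.966900+0.924300))/(1+415/14041) = 917/1000 ≈ 0.917000

1 1 9669/10000
2 2 9243/10000
3 3 917/1000
s(1y) = (1/(9669/10000) − 1)/(1) = 331/9669 ≈ 3.4233%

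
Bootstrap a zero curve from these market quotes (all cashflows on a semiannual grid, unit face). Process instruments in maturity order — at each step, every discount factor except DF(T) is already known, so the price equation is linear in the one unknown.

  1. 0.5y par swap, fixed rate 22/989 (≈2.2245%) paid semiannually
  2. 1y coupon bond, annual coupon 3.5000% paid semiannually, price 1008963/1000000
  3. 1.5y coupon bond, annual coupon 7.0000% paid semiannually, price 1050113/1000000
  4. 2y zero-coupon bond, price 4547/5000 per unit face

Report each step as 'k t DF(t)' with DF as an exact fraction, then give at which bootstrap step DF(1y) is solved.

step 1 [0.5y] swap r/2=11/989: DF=(1 − 11/989·(0))/(1+11/989) = 989/1000 ≈ 0.989000
step 2 [1y] bond c/2=7/400: DF=(1008963/1000000 − 7/400·(0.989000))/(1+7/400) = 4873/5000 ≈ 0.974600
step 3 [1.5y] bond c/2=7/200: DF=(1050113/1000000 − 7/200·(0.989000+0.974600))/(1+7/200) = 4741/5000 ≈ 0.948200
step 4 [2y] zero: DF = P = 4547/5000 ≈ 0.909400

1 1/2 989/1000
2 1 4873/5000
3 3/2 4741/5000
4 2 4547/5000
DF(1y) is solved at step 2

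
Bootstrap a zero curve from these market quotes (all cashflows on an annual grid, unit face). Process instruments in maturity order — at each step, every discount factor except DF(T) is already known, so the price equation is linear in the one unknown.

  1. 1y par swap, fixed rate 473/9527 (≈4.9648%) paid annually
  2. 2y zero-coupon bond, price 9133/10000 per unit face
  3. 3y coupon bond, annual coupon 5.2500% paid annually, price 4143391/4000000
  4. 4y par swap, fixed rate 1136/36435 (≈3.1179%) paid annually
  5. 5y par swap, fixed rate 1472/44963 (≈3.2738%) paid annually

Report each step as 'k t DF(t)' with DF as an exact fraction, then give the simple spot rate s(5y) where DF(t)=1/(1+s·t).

step 1 [1y] swap r/1=473/9527: DF=(1 − 473/9527·(0))/(1+473/9527) = 9527/10000 ≈ 0.952700
step 2 [2y] zero: DF = P = 9133/10000 ≈ 0.913300
step 3 [3y] bond c/1=21/400: DF=(4143391/4000000 − 21/400·(0.952700+0.913300))/(1+21/400) = 8911/10000 ≈ 0.891100
step 4 [4y] swap r/1=1136/36435: DF=(1 − 1136/36435·(0.952700+0.913300+0.891100))/(1+1136/36435) = 554/625 ≈ 0.886400
step 5 [5y] swap r/1=1472/44963: DF=(1 − 1472/44963·(0.952700+0.913300+0.891100+0.886400))/(1+1472/44963) = 533/625 ≈ 0.852800

1 1 9527/10000
2 2 9133/10000
3 3 8911/10000
4 4 554/625
5 5 533/625
s(5y) = (1/(533/625) − 1)/(5) = 92/2665 ≈ 3.4522%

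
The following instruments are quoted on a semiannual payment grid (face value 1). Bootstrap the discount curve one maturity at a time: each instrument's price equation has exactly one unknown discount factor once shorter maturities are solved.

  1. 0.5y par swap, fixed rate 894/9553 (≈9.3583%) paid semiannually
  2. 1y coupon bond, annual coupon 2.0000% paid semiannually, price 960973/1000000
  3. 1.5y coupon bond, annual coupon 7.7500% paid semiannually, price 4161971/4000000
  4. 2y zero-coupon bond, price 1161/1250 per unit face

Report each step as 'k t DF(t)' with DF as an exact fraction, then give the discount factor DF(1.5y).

1 1/2 9553/10000
2 1 471/500
3 3/2 9309/10000
4 2 1161/1250
DF(1.5y) = 9309/10000 ≈ 0.930900

step 1 [0.5y] swap r/2=447/9553: DF=(1 − 447/9553·(0))/(1+447/9553) = 9553/10000 ≈ 0.955300
step 2 [1y] bond c/2=1/100: DF=(960973/1000000 − 1/100·(0.955300))/(1+1/100) = 471/500 ≈ 0.942000
step 3 [1.5y] bond c/2=31/800: DF=(4161971/4000000 − 31/800·(0.955300+0.942000))/(1+31/800) = 9309/10000 ≈ 0.930900
step 4 [2y] zero: DF = P = 1161/1250 ≈ 0.928800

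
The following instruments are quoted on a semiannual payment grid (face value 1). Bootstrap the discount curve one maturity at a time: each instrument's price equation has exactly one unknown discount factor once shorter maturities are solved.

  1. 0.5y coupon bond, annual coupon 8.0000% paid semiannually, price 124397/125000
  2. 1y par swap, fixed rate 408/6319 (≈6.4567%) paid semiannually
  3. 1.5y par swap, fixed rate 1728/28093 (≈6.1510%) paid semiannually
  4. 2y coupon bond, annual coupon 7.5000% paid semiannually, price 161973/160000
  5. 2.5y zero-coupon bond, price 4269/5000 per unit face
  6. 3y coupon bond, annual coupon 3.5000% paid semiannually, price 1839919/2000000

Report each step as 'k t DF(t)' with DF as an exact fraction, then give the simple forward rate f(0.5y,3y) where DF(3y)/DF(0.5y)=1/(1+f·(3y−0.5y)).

step 1 [0.5y] bond c/2=1/25: DF=(124397/125000 − 1/25·(0))/(1+1/25) = 9569/10000 ≈ 0.956900
step 2 [1y] swap r/2=204/6319: DF=(1 − 204/6319·(0.956900))/(1+204/6319) = 2347/2500 ≈ 0.938800
step 3 [1.5y] swap r/2=864/28093: DF=(1 − 864/28093·(0.956900+0.938800))/(1+864/28093) = 571/625 ≈ 0.913600
step 4 [2y] bond c/2=3/80: DF=(161973/160000 − 3/80·(0.956900+0.938800+0.913600))/(1+3/80) = 4371/5000 ≈ 0.874200
step 5 [2.5y] zero: DF = P = 4269/5000 ≈ 0.853800
step 6 [3y] bond c/2=7/400: DF=(1839919/2000000 − 7/400·(0.956900+0.938800+0.913600+0.874200+0.853800))/(1+7/400) = 8261/10000 ≈ 0.826100

1 1/2 9569/10000
2 1 2347/2500
3 3/2 571/625
4 2 4371/5000
5 5/2 4269/5000
6 3 8261/10000
f(0.5y,3y) = ((9569/10000)/(8261/10000) − 1)/(5/2) = 2616/41305 ≈ 6.3334%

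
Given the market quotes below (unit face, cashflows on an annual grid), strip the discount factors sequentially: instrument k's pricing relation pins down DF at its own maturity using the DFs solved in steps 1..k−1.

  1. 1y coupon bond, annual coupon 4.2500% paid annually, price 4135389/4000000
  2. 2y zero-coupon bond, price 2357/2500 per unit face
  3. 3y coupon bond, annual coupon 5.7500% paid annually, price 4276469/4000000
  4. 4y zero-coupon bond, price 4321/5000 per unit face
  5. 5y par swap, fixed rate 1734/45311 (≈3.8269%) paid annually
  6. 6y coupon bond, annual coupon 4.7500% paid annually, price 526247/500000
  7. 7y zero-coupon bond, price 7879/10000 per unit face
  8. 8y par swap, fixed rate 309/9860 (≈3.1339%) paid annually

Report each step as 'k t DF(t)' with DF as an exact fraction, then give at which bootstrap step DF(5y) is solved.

step 1 [1y] bond c/1=17/400: DF=(4135389/4000000 − 17/400·(0))/(1+17/400) = 9917/10000 ≈ 0.991700
step 2 [2y] zero: DF = P = 2357/2500 ≈ 0.942800
step 3 [3y] bond c/1=23/400: DF=(4276469/4000000 − 23/400·(0.991700+0.942800))/(1+23/400) = 4529/5000 ≈ 0.905800
step 4 [4y] zero: DF = P = 4321/5000 ≈ 0.864200
step 5 [5y] swap r/1=1734/45311: DF=(1 − 1734/45311·(0.991700+0.942800+0.905800+0.864200))/(1+1734/45311) = 4133/5000 ≈ 0.826600
step 6 [6y] bond c/1=19/400: DF=(526247/500000 − 19/400·(0.991700+0.942800+0.905800+0.864200+0.826600))/(1+19/400) = 7993/10000 ≈ 0.799300
step 7 [7y] zero: DF = P = 7879/10000 ≈ 0.787900
step 8 [8y] swap r/1=309/9860: DF=(1 − 309/9860·(0.991700+0.942800+0.905800+0.864200+0.826600+0.799300+0.787900))/(1+309/9860) = 7837/10000 ≈ 0.783700

1 1 9917/10000
2 2 2357/2500
3 3 4529/5000
4 4 4321/5000
5 5 4133/5000
6 6 7993/10000
7 7 7879/10000
8 8 7837/10000
DF(5y) is solved at step 5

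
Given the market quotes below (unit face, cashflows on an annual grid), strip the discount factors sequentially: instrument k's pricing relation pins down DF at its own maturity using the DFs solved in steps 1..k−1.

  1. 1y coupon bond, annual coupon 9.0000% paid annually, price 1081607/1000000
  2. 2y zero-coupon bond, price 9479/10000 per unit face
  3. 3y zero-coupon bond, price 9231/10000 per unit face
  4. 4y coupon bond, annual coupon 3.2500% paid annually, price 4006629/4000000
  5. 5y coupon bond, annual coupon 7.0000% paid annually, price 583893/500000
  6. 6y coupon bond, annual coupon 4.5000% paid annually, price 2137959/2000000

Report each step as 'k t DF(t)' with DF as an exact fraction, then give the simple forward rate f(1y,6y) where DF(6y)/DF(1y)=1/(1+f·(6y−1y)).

1 1 9923/10000
2 2 9479/10000
3 3 9231/10000
4 4 22/25
5 5 1693/2000
6 6 8253/10000
f(1y,6y) = ((9923/10000)/(8253/10000) − 1)/(5) = 334/8253 ≈ 4.0470%

step 1 [1y] bond c/1=9/100: DF=(1081607/1000000 − 9/100·(0))/(1+9/100) = 9923/10000 ≈ 0.992300
step 2 [2y] zero: DF = P = 9479/10000 ≈ 0.947900
step 3 [3y] zero: DF = P = 9231/10000 ≈ 0.923100
step 4 [4y] bond c/1=13/400: DF=(4006629/4000000 − 13/400·(0.992300+0.947900+0.923100))/(1+13/400) = 22/25 ≈ 0.880000
step 5 [5y] bond c/1=7/100: DF=(583893/500000 − 7/100·(0.992300+0.947900+0.923100+0.880000))/(1+7/100) = 1693/2000 ≈ 0.846500
step 6 [6y] bond c/1=9/200: DF=(2137959/2000000 − 9/200·(0.992300+0.947900+0.923100+0.880000+0.846500))/(1+9/200) = 8253/10000 ≈ 0.825300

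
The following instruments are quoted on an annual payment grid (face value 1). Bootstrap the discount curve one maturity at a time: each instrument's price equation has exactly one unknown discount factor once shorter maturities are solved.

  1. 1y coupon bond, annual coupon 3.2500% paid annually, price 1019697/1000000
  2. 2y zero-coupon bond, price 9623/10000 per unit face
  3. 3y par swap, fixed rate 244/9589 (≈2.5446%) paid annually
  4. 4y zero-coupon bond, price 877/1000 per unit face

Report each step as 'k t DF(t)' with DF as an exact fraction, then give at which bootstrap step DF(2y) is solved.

1 1 2469/2500
2 2 9623/10000
3 3 2317/2500
4 4 877/1000
DF(2y) is solved at step 2

step 1 [1y] bond c/1=13/400: DF=(1019697/1000000 − 13/400·(0))/(1+13/400) = 2469/2500 ≈ 0.987600
step 2 [2y] zero: DF = P = 9623/10000 ≈ 0.962300
step 3 [3y] swap r/1=244/9589: DF=(1 − 244/9589·(0.987600+0.962300))/(1+244/9589) = 2317/2500 ≈ 0.926800
step 4 [4y] zero: DF = P = 877/1000 ≈ 0.877000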